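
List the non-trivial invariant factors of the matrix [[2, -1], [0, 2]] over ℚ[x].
(x - 2)^2

The Jordan structure of A has elementary divisors (x - 2)^2. Arranging the block sizes at each eigenvalue in decreasing order and taking row products gives the invariant factors.

Invariant factors (smallest first, each dividing the next): (x - 2)^2.

Check: the last factor (x - 2)^2 is the minimal polynomial, and the product (x - 2)^2 is the characteristic polynomial.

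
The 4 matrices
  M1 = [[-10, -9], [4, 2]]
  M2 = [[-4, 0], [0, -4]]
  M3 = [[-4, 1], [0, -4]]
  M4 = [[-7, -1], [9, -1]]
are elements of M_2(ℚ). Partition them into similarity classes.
Characteristic polynomials: χ_{M1} = (x + 4)^2, χ_{M2} = (x + 4)^2, χ_{M3} = (x + 4)^2, χ_{M4} = (x + 4)^2.

{M1, M3, M4}: invariant factors (x + 4)^2.

{M2}: invariant factors x + 4, x + 4.

Matrices are similar if and only if their invariant-factor lists agree; the partition into similarity classes is {M1, M3, M4}, {M2}.

2 classes: {M1, M3, M4}, {M2}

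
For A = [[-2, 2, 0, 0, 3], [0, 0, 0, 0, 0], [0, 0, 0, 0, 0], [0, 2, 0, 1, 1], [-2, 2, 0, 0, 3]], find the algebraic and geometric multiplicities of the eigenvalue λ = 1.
algebraic multiplicity 2, geometric multiplicity 1

The characteristic polynomial is x^3(x - 1)^2, so the factor x - 1 appears with exponent 2: the algebraic multiplicity is 2.

rank(A - I) = 4, so the eigenspace has dimension 5 - 4 = 1: the geometric multiplicity is 1.

Since 1 < 2, A is not diagonalizable.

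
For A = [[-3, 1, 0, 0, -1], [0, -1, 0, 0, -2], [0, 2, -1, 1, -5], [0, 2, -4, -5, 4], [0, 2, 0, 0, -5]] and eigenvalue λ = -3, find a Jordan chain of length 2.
We seek v_1 ∈ ker((A + 3I)^2) \ ker(A + 3I), then set v_{i+1} = (A + 3I) v_i.

One such chain is v_1 = [[0, 1, 0, 0, 0]]^T, v_2 = [[1, 2, 2, 2, 2]]^T. Check: (A + 3I) v_2 = [[0, 0, 0, 0, 0]]^T = 0.

v_1 = [[0, 1, 0, 0, 0]]^T, v_2 = [[1, 2, 2, 2, 2]]^T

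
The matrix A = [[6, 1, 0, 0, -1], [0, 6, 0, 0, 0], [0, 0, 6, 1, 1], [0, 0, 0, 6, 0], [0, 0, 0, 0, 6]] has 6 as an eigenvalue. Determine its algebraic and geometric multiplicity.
The characteristic polynomial is (x - 6)^5, so the factor x - 6 appears with exponent 5: the algebraic multiplicity is 5.

rank(A - 6I) = 2, so the eigenspace has dimension 5 - 2 = 3: the geometric multiplicity is 3.

Since 3 < 5, A is not diagonalizable.

algebraic multiplicity 5, geometric multiplicity 3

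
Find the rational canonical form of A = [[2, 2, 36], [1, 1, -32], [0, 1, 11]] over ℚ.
R = [[0, 0, 100], [1, 0, -65], [0, 1, 14]]

The invariant factors of A (the non-unit diagonal entries of the Smith normal form of xI - A over ℚ[x]) are (x - 5)^2(x - 4), each dividing the next. The characteristic polynomial is their product, (x - 5)^2(x - 4).

The rational canonical form is the block-diagonal matrix of companion matrices C(f_i):
R = [[0, 0, 100], [1, 0, -65], [0, 1, 14]].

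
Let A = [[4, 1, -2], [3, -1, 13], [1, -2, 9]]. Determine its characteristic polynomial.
χ_A(x) = (x - 4)^3

xI - A = [[x - 4, -1, 2], [-3, x + 1, -13], [-1, 2, x - 9]].

Expanding det(xI - A) along the first row:
det(xI - A) = + (x - 4)·det([[x + 1, -13], [2, x - 9]]) - (-1)·det([[-3, -13], [-1, x - 9]]) + (2)·det([[-3, x + 1], [-1, 2]]).

Evaluating gives χ_A(x) = x^3 - 12x^2 + 48x - 64 = (x - 4)^3.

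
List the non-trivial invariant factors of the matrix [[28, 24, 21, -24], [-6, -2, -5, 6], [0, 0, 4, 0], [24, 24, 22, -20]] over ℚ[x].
The Jordan structure of A has elementary divisors (x + 2), (x - 4)^2, (x - 4). Arranging the block sizes at each eigenvalue in decreasing order and taking row products gives the invariant factors.

Invariant factors (smallest first, each dividing the next): x - 4, (x - 4)^2(x + 2).

Check: the last factor (x - 4)^2(x + 2) is the minimal polynomial, and the product (x - 4)^3(x + 2) is the characteristic polynomial.

x - 4, (x - 4)^2(x + 2)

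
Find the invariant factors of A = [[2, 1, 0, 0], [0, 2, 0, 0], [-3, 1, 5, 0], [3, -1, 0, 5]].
x - 5, (x - 5)(x - 2)^2

The Jordan structure of A has elementary divisors (x - 2)^2, (x - 5), (x - 5). Arranging the block sizes at each eigenvalue in decreasing order and taking row products gives the invariant factors.

Invariant factors (smallest first, each dividing the next): x - 5, (x - 5)(x - 2)^2.

Check: the last factor (x - 5)(x - 2)^2 is the minimal polynomial, and the product (x - 5)^2(x - 2)^2 is the characteristic polynomial.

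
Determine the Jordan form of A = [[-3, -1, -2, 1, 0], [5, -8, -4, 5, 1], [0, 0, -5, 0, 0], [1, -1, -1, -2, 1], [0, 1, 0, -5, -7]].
J = [[-5, 1, 0, 0, 0], [0, -5, 1, 0, 0], [0, 0, -5, 0, 0], [0, 0, 0, -5, 1], [0, 0, 0, 0, -5]]

The characteristic polynomial is det(xI - A) = (x + 5)^5, so the eigenvalues are -5 (algebraic multiplicity 5).

For λ = -5: rank(A + 5I) = 3, rank((A + 5I)^2) = 1, rank((A + 5I)^3) = 0. The eigenspace has dimension 5 - 3 = 2, so there are 2 Jordan blocks; the rank sequence gives block sizes [3, 2].

Assembling the blocks gives the Jordan form J above.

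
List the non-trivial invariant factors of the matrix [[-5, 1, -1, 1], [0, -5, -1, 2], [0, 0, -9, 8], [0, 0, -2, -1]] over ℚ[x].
The Jordan structure of A has elementary divisors (x + 5)^3, (x + 5). Arranging the block sizes at each eigenvalue in decreasing order and taking row products gives the invariant factors.

Invariant factors (smallest first, each dividing the next): x + 5, (x + 5)^3.

Check: the last factor (x + 5)^3 is the minimal polynomial, and the product (x + 5)^4 is the characteristic polynomial.

x + 5, (x + 5)^3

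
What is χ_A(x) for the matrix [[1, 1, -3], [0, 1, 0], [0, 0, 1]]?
xI - A = [[x - 1, -1, 3], [0, x - 1, 0], [0, 0, x - 1]].

Expanding det(xI - A) along the first row:
det(xI - A) = + (x - 1)·det([[x - 1, 0], [0, x - 1]]) - (-1)·det([[0, 0], [0, x - 1]]) + (3)·det([[0, x - 1], [0, 0]]).

Evaluating gives χ_A(x) = x^3 - 3x^2 + 3x - 1 = (x - 1)^3.

χ_A(x) = (x - 1)^3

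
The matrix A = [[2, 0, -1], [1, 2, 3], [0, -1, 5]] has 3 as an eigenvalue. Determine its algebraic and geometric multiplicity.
algebraic multiplicity 3, geometric multiplicity 1

The characteristic polynomial is (x - 3)^3, so the factor x - 3 appears with exponent 3: the algebraic multiplicity is 3.

rank(A - 3I) = 2, so the eigenspace has dimension 3 - 2 = 1: the geometric multiplicity is 1.

Since 1 < 3, A is not diagonalizable.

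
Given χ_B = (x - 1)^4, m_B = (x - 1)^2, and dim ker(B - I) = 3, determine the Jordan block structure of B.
Jordan blocks: (1, 2), (1, 1), (1, 1)

λ = 1: algebraic multiplicity 4 (exponent in χ_B), largest block size 2 (exponent in m_B), 3 blocks (geometric multiplicity). These force block sizes [2, 1, 1].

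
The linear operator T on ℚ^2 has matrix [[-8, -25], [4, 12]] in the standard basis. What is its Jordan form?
J = [[2, 1], [0, 2]]

The characteristic polynomial is det(xI - A) = (x - 2)^2, so the eigenvalues are 2 (algebraic multiplicity 2).

For λ = 2: rank(A - 2I) = 1, rank((A - 2I)^2) = 0. The eigenspace has dimension 2 - 1 = 1, so there is 1 Jordan block; the rank sequence gives block sizes [2].

Assembling the blocks gives the Jordan form J above.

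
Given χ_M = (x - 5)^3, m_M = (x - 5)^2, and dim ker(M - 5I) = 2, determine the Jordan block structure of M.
λ = 5: algebraic multiplicity 3 (exponent in χ_M), largest block size 2 (exponent in m_M), 2 blocks (geometric multiplicity). These force block sizes [2, 1].

Jordan blocks: (5, 2), (5, 1)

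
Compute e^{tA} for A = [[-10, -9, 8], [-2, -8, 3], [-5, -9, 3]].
A has Jordan form J = [[-5, 1, 0], [0, -5, 1], [0, 0, -5]] with A = PJP^{-1}, so e^{tA} = P e^{tJ} P^{-1}.

For a Jordan block J_k(λ), e^{tJ_k(λ)} = e^{λt} · (I + tN + t^2 N^2/2! + ... + t^{k-1} N^{k-1}/(k-1)!) where N is the nilpotent superdiagonal part.

Assembling the blocks and conjugating back gives the entries of e^{tA} as shown above.

e^{tA} = [[(3*t^2 - 10*t + 2)*e^{-5*t}/2, -9*t*e^{-5*t}, t*(16 - 3*t)*e^{-5*t}/2], [t*(t - 4)*e^{-5*t}/2, (1 - 3*t)*e^{-5*t}, t*(6 - t)*e^{-5*t}/2], [t*(3*t - 10)*e^{-5*t}/2, -9*t*e^{-5*t}, (-3*t^2 + 16*t + 2)*e^{-5*t}/2]]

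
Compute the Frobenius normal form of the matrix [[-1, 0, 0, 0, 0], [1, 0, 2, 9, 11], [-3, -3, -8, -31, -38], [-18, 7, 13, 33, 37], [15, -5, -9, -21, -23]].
The invariant factors of A (the non-unit diagonal entries of the Smith normal form of xI - A over ℚ[x]) are x + 1, (x - 2)^2(x + 1)^2, each dividing the next. The characteristic polynomial is their product, (x - 2)^2(x + 1)^3.

The rational canonical form is the block-diagonal matrix of companion matrices C(f_i):
R = [[-1, 0, 0, 0, 0], [0, 0, 0, 0, -4], [0, 1, 0, 0, -4], [0, 0, 1, 0, 3], [0, 0, 0, 1, 2]].

R = [[-1, 0, 0, 0, 0], [0, 0, 0, 0, -4], [0, 1, 0, 0, -4], [0, 0, 1, 0, 3], [0, 0, 0, 1, 2]]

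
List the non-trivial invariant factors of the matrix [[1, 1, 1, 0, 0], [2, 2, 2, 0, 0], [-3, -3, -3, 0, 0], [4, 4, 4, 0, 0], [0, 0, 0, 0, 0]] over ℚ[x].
The Jordan structure of A has elementary divisors x^2, x, x, x. Arranging the block sizes at each eigenvalue in decreasing order and taking row products gives the invariant factors.

Invariant factors (smallest first, each dividing the next): x, x, x, x^2.

Check: the last factor x^2 is the minimal polynomial, and the product x^5 is the characteristic polynomial.

x, x, x, x^2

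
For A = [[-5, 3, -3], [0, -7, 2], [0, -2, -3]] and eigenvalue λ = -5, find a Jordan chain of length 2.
v_1 = [[-2, 2, 1]]^T, v_2 = [[3, -2, -2]]^T

We seek v_1 ∈ ker((A + 5I)^2) \ ker(A + 5I), then set v_{i+1} = (A + 5I) v_i.

One such chain is v_1 = [[-2, 2, 1]]^T, v_2 = [[3, -2, -2]]^T. Check: (A + 5I) v_2 = [[0, 0, 0]]^T = 0.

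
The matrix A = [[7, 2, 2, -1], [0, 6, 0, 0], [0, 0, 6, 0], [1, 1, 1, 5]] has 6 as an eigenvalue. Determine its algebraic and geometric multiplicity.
The characteristic polynomial is (x - 6)^4, so the factor x - 6 appears with exponent 4: the algebraic multiplicity is 4.

rank(A - 6I) = 2, so the eigenspace has dimension 4 - 2 = 2: the geometric multiplicity is 2.

Since 2 < 4, A is not diagonalizable.

algebraic multiplicity 4, geometric multiplicity 2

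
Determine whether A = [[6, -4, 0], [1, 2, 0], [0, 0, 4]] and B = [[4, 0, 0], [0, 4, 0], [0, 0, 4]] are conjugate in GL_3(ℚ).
Both have characteristic polynomial (x - 4)^3, but the minimal polynomial of A is (x - 4)^2 while the minimal polynomial of B is x - 4. The minimal polynomial is a similarity invariant, so A and B are not similar.

No.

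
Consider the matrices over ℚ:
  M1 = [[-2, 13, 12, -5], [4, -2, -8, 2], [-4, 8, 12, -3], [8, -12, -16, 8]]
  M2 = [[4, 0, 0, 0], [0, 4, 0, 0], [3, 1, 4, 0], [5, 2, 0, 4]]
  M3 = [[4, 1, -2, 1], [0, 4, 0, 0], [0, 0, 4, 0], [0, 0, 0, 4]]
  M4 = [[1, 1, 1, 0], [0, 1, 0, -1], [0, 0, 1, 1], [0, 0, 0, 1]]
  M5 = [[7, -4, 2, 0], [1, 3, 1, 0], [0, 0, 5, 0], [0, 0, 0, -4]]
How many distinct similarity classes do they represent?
Characteristic polynomials: χ_{M1} = (x - 4)^4, χ_{M2} = (x - 4)^4, χ_{M3} = (x - 4)^4, χ_{M4} = (x - 1)^4, χ_{M5} = (x - 5)^3(x + 4).

{M1, M2}: invariant factors (x - 4)^2, (x - 4)^2.

{M3}: invariant factors x - 4, x - 4, (x - 4)^2.

{M4}: invariant factors (x - 1)^2, (x - 1)^2.

{M5}: invariant factors x - 5, (x - 5)^2(x + 4).

Matrices are similar if and only if their invariant-factor lists agree; the partition into similarity classes is {M1, M2}, {M3}, {M4}, {M5}.

4 classes: {M1, M2}, {M3}, {M4}, {M5}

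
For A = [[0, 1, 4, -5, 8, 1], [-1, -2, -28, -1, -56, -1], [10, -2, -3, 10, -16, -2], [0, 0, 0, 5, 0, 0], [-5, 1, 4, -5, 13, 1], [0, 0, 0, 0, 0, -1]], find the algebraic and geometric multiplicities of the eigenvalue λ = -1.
The characteristic polynomial is (x - 5)^3(x + 1)^3, so the factor x + 1 appears with exponent 3: the algebraic multiplicity is 3.

rank(A + I) = 4, so the eigenspace has dimension 6 - 4 = 2: the geometric multiplicity is 2.

Since 2 < 3, A is not diagonalizable.

algebraic multiplicity 3, geometric multiplicity 2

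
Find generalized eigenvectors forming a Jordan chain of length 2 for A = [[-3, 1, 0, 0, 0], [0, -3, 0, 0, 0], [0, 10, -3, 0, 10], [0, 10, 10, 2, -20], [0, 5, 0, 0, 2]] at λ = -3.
v_1 = [[0, 1, -3, 0, -1]]^T, v_2 = [[1, 0, 0, 0, 0]]^T

We seek v_1 ∈ ker((A + 3I)^2) \ ker(A + 3I), then set v_{i+1} = (A + 3I) v_i.

One such chain is v_1 = [[0, 1, -3, 0, -1]]^T, v_2 = [[1, 0, 0, 0, 0]]^T. Check: (A + 3I) v_2 = [[0, 0, 0, 0, 0]]^T = 0.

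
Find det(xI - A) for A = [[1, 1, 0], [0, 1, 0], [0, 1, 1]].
χ_A(x) = (x - 1)^3

xI - A = [[x - 1, -1, 0], [0, x - 1, 0], [0, -1, x - 1]].

Expanding det(xI - A) along the first row:
det(xI - A) = + (x - 1)·det([[x - 1, 0], [-1, x - 1]]) - (-1)·det([[0, 0], [0, x - 1]]) + (0)·det([[0, x - 1], [0, -1]]).

Evaluating gives χ_A(x) = x^3 - 3x^2 + 3x - 1 = (x - 1)^3.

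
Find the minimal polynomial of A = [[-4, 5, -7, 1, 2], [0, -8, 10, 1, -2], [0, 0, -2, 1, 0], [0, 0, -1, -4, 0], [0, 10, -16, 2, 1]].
m_A(x) = (x + 3)^2(x + 4)^2

The characteristic polynomial factors as (x + 3)^3(x + 4)^2. The minimal polynomial is ∏(x - λ)^{k_λ} where k_λ is the size of the largest Jordan block at λ.

For λ = -4: rank(A + 4I) = 4, and the largest Jordan block has size 2 (the smallest k with rank((A + 4I)^k) = rank((A + 4I)^(k+1))).
For λ = -3: rank(A + 3I) = 3, and the largest Jordan block has size 2 (the smallest k with rank((A + 3I)^k) = rank((A + 3I)^(k+1))).

So m_A(x) = (x + 3)^2(x + 4)^2.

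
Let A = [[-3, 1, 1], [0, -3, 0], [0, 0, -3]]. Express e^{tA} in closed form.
e^{tA} = [[e^{-3*t}, t*e^{-3*t}, t*e^{-3*t}], [0, e^{-3*t}, 0], [0, 0, e^{-3*t}]]

A has Jordan form J = [[-3, 1, 0], [0, -3, 0], [0, 0, -3]] with A = PJP^{-1}, so e^{tA} = P e^{tJ} P^{-1}.

For a Jordan block J_k(λ), e^{tJ_k(λ)} = e^{λt} · (I + tN + t^2 N^2/2! + ... + t^{k-1} N^{k-1}/(k-1)!) where N is the nilpotent superdiagonal part.

Assembling the blocks and conjugating back gives the entries of e^{tA} as shown above.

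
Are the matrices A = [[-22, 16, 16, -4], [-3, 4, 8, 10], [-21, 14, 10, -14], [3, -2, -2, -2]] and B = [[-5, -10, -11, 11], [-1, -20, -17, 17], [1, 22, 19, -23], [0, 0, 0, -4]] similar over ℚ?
Two matrices over a field are similar if and only if they have the same invariant factors.

Both A and B have characteristic polynomial (x - 2)(x + 4)^3 and minimal polynomial (x - 2)(x + 4)^2. Computing further, both have invariant factors x + 4, (x - 2)(x + 4)^2. Hence A and B are similar.

Yes.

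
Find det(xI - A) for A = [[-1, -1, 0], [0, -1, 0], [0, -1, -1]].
xI - A = [[x + 1, 1, 0], [0, x + 1, 0], [0, 1, x + 1]].

Expanding det(xI - A) along the first row:
det(xI - A) = + (x + 1)·det([[x + 1, 0], [1, x + 1]]) - (1)·det([[0, 0], [0, x + 1]]) + (0)·det([[0, x + 1], [0, 1]]).

Evaluating gives χ_A(x) = x^3 + 3x^2 + 3x + 1 = (x + 1)^3.

χ_A(x) = (x + 1)^3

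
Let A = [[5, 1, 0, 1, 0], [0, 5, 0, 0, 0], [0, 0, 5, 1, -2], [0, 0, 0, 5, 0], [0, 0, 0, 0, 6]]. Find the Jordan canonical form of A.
J = [[5, 1, 0, 0, 0], [0, 5, 0, 0, 0], [0, 0, 5, 1, 0], [0, 0, 0, 5, 0], [0, 0, 0, 0, 6]]

The characteristic polynomial is det(xI - A) = (x - 6)(x - 5)^4, so the eigenvalues are 5 (algebraic multiplicity 4), 6 (algebraic multiplicity 1).

For λ = 5: rank(A - 5I) = 3, rank((A - 5I)^2) = 1. The eigenspace has dimension 5 - 3 = 2, so there are 2 Jordan blocks; the rank sequence gives block sizes [2, 2].

For λ = 6: algebraic multiplicity 1 gives one 1×1 block.

Assembling the blocks gives the Jordan form J above.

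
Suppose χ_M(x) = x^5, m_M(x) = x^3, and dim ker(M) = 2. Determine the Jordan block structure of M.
Jordan blocks: (0, 3), (0, 2)

λ = 0: algebraic multiplicity 5 (exponent in χ_M), largest block size 3 (exponent in m_M), 2 blocks (geometric multiplicity). These force block sizes [3, 2].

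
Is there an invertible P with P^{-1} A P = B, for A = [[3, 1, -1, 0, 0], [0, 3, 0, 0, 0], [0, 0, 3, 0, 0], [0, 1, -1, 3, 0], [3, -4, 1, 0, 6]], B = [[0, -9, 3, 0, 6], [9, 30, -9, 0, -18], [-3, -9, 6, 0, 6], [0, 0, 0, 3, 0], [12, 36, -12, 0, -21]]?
No.

Both have characteristic polynomial (x - 6)(x - 3)^4, but the minimal polynomial of A is (x - 6)(x - 3)^2 while the minimal polynomial of B is (x - 6)(x - 3). The minimal polynomial is a similarity invariant, so A and B are not similar.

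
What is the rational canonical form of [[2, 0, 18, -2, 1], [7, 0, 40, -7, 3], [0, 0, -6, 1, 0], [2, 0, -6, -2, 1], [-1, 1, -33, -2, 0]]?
The invariant factors of A (the non-unit diagonal entries of the Smith normal form of xI - A over ℚ[x]) are (x + 2)(x + 4)(x^3 - 2x - 3), each dividing the next. The characteristic polynomial is their product, (x + 2)(x + 4)(x^3 - 2x - 3).

The rational canonical form is the block-diagonal matrix of companion matrices C(f_i):
R = [[0, 0, 0, 0, 24], [1, 0, 0, 0, 34], [0, 1, 0, 0, 15], [0, 0, 1, 0, -6], [0, 0, 0, 1, -6]].

Note the characteristic polynomial does not split into linear factors over ℚ, so A has no Jordan form over ℚ; the rational canonical form exists over any field.

R = [[0, 0, 0, 0, 24], [1, 0, 0, 0, 34], [0, 1, 0, 0, 15], [0, 0, 1, 0, -6], [0, 0, 0, 1, -6]]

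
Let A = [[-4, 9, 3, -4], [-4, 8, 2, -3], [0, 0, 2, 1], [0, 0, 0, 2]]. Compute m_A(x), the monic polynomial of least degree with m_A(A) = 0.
The characteristic polynomial factors as (x - 2)^4. The minimal polynomial is ∏(x - λ)^{k_λ} where k_λ is the size of the largest Jordan block at λ.

For λ = 2: rank(A - 2I) = 2, and the largest Jordan block has size 2 (the smallest k with rank((A - 2I)^k) = rank((A - 2I)^(k+1))).

So m_A(x) = (x - 2)^2.

m_A(x) = (x - 2)^2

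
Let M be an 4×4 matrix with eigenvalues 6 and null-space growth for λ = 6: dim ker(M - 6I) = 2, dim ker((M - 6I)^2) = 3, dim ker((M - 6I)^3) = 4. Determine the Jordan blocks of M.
λ = 6: successive nullity increments [2, 1, 1] count blocks of size ≥ k; block sizes are [3, 1].

Jordan blocks: (6, 3), (6, 1)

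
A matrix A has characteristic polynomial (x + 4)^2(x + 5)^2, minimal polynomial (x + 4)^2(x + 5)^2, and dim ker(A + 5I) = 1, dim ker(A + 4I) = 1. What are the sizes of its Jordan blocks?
λ = -5: algebraic multiplicity 2 (exponent in χ_A), largest block size 2 (exponent in m_A), 1 block (geometric multiplicity). This forces block sizes [2].
λ = -4: algebraic multiplicity 2 (exponent in χ_A), largest block size 2 (exponent in m_A), 1 block (geometric multiplicity). This forces block sizes [2].

Jordan blocks: (-5, 2), (-4, 2)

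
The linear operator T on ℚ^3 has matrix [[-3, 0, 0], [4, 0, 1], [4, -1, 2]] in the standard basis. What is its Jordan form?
The characteristic polynomial is det(xI - A) = (x - 1)^2(x + 3), so the eigenvalues are -3 (algebraic multiplicity 1), 1 (algebraic multiplicity 2).

For λ = -3: algebraic multiplicity 1 gives one 1×1 block.

For λ = 1: rank(A - I) = 2, rank((A - I)^2) = 1. The eigenspace has dimension 3 - 2 = 1, so there is 1 Jordan block; the rank sequence gives block sizes [2].

Assembling the blocks gives the Jordan form J above.

J = [[-3, 0, 0], [0, 1, 1], [0, 0, 1]]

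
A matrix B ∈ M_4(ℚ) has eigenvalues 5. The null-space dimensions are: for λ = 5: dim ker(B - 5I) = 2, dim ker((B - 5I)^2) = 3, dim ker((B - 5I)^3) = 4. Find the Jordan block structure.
Jordan blocks: (5, 3), (5, 1)

λ = 5: successive nullity increments [2, 1, 1] count blocks of size ≥ k; block sizes are [3, 1].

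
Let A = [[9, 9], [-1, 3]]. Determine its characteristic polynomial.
χ_A(x) = (x - 6)^2

xI - A = [[x - 9, -9], [1, x - 3]].

Expanding det(xI - A) along the first row:
det(xI - A) = + (x - 9)·det([[x - 3]]) - (-9)·det([[1]]).

Evaluating gives χ_A(x) = x^2 - 12x + 36 = (x - 6)^2.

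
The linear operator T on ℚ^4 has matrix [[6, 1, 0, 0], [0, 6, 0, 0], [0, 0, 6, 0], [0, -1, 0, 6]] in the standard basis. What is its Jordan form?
J = [[6, 1, 0, 0], [0, 6, 0, 0], [0, 0, 6, 0], [0, 0, 0, 6]]

The characteristic polynomial is det(xI - A) = (x - 6)^4, so the eigenvalues are 6 (algebraic multiplicity 4).

For λ = 6: rank(A - 6I) = 1, rank((A - 6I)^2) = 0. The eigenspace has dimension 4 - 1 = 3, so there are 3 Jordan blocks; the rank sequence gives block sizes [2, 1, 1].

Assembling the blocks gives the Jordan form J above.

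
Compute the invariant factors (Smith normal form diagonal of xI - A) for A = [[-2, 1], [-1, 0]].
(x + 1)^2

The Jordan structure of A has elementary divisors (x + 1)^2. Arranging the block sizes at each eigenvalue in decreasing order and taking row products gives the invariant factors.

Invariant factors (smallest first, each dividing the next): (x + 1)^2.

Check: the last factor (x + 1)^2 is the minimal polynomial, and the product (x + 1)^2 is the characteristic polynomial.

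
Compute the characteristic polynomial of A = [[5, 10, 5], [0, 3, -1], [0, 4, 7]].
χ_A(x) = (x - 5)^3

xI - A = [[x - 5, -10, -5], [0, x - 3, 1], [0, -4, x - 7]].

Expanding det(xI - A) along the first row:
det(xI - A) = + (x - 5)·det([[x - 3, 1], [-4, x - 7]]) - (-10)·det([[0, 1], [0, x - 7]]) + (-5)·det([[0, x - 3], [0, -4]]).

Evaluating gives χ_A(x) = x^3 - 15x^2 + 75x - 125 = (x - 5)^3.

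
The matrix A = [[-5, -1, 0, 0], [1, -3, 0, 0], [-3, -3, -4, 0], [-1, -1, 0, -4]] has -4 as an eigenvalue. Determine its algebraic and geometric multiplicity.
algebraic multiplicity 4, geometric multiplicity 3

The characteristic polynomial is (x + 4)^4, so the factor x + 4 appears with exponent 4: the algebraic multiplicity is 4.

rank(A + 4I) = 1, so the eigenspace has dimension 4 - 1 = 3: the geometric multiplicity is 3.

Since 3 < 4, A is not diagonalizable.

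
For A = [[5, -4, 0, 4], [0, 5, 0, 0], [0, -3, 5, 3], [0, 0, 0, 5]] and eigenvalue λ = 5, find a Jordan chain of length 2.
v_1 = [[-2, 1, -2, 0]]^T, v_2 = [[-4, 0, -3, 0]]^T

We seek v_1 ∈ ker((A - 5I)^2) \ ker(A - 5I), then set v_{i+1} = (A - 5I) v_i.

One such chain is v_1 = [[-2, 1, -2, 0]]^T, v_2 = [[-4, 0, -3, 0]]^T. Check: (A - 5I) v_2 = [[0, 0, 0, 0]]^T = 0.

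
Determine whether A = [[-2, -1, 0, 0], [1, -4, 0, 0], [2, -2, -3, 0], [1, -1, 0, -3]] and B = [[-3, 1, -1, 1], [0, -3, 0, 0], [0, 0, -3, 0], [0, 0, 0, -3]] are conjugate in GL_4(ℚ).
Two matrices over a field are similar if and only if they have the same invariant factors.

Both A and B have characteristic polynomial (x + 3)^4 and minimal polynomial (x + 3)^2. Computing further, both have invariant factors x + 3, x + 3, (x + 3)^2. Hence A and B are similar.

Yes.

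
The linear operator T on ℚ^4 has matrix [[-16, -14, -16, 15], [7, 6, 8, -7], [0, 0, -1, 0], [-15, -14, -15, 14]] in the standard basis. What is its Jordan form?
J = [[-1, 1, 0, 0], [0, -1, 1, 0], [0, 0, -1, 0], [0, 0, 0, 6]]

The characteristic polynomial is det(xI - A) = (x - 6)(x + 1)^3, so the eigenvalues are -1 (algebraic multiplicity 3), 6 (algebraic multiplicity 1).

For λ = -1: rank(A + I) = 3, rank((A + I)^2) = 2, rank((A + I)^3) = 1. The eigenspace has dimension 4 - 3 = 1, so there is 1 Jordan block; the rank sequence gives block sizes [3].

For λ = 6: algebraic multiplicity 1 gives one 1×1 block.

Assembling the blocks gives the Jordan form J above.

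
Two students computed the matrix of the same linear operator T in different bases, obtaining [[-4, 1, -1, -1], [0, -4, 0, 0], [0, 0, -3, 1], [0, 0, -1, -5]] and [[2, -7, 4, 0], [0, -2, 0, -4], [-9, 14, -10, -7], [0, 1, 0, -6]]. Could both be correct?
Two matrices over a field are similar if and only if they have the same invariant factors.

Both A and B have characteristic polynomial (x + 4)^4 and minimal polynomial (x + 4)^2. Computing further, both have invariant factors (x + 4)^2, (x + 4)^2. Hence A and B are similar.

Yes.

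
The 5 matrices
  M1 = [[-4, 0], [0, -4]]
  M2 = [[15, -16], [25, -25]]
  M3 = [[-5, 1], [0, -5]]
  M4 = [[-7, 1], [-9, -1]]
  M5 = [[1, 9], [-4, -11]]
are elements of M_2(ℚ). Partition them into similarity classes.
Characteristic polynomials: χ_{M1} = (x + 4)^2, χ_{M2} = (x + 5)^2, χ_{M3} = (x + 5)^2, χ_{M4} = (x + 4)^2, χ_{M5} = (x + 5)^2.

{M1}: invariant factors x + 4, x + 4.

{M2, M3, M5}: invariant factors (x + 5)^2.

{M4}: invariant factors (x + 4)^2.

Matrices are similar if and only if their invariant-factor lists agree; the partition into similarity classes is {M1}, {M2, M3, M5}, {M4}.

3 classes: {M1}, {M2, M3, M5}, {M4}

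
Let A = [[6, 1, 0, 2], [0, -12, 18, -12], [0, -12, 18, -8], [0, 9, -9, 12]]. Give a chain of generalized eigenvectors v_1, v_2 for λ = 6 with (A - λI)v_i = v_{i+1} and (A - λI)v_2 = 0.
v_1 = [[0, 1, 1, 0]]^T, v_2 = [[1, 0, 0, 0]]^T

We seek v_1 ∈ ker((A - 6I)^2) \ ker(A - 6I), then set v_{i+1} = (A - 6I) v_i.

One such chain is v_1 = [[0, 1, 1, 0]]^T, v_2 = [[1, 0, 0, 0]]^T. Check: (A - 6I) v_2 = [[0, 0, 0, 0]]^T = 0.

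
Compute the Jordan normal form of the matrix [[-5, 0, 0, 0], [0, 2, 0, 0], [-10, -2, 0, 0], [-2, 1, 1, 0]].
The characteristic polynomial is det(xI - A) = x^2(x - 2)(x + 5), so the eigenvalues are -5 (algebraic multiplicity 1), 0 (algebraic multiplicity 2), 2 (algebraic multiplicity 1).

For λ = -5: algebraic multiplicity 1 gives one 1×1 block.

For λ = 0: rank(A) = 3, rank(A^2) = 2. The eigenspace has dimension 4 - 3 = 1, so there is 1 Jordan block; the rank sequence gives block sizes [2].

For λ = 2: algebraic multiplicity 1 gives one 1×1 block.

Assembling the blocks gives the Jordan form J above.

J = [[-5, 0, 0, 0], [0, 0, 1, 0], [0, 0, 0, 0], [0, 0, 0, 2]]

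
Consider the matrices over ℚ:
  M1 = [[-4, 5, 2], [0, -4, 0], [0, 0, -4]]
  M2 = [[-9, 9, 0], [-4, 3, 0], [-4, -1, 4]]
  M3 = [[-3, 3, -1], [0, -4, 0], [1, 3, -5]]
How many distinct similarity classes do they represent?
Characteristic polynomials: χ_{M1} = (x + 4)^3, χ_{M2} = (x - 4)(x + 3)^2, χ_{M3} = (x + 4)^3.

{M1, M3}: invariant factors x + 4, (x + 4)^2.

{M2}: invariant factors (x - 4)(x + 3)^2.

Matrices are similar if and only if their invariant-factor lists agree; the partition into similarity classes is {M1, M3}, {M2}.

2 classes: {M1, M3}, {M2}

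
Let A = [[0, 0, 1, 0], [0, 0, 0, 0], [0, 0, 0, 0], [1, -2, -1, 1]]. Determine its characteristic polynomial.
xI - A = [[x, 0, -1, 0], [0, x, 0, 0], [0, 0, x, 0], [-1, 2, 1, x - 1]].

Expanding det(xI - A) along the first row:
det(xI - A) = + (x)·det([[x, 0, 0], [0, x, 0], [2, 1, x - 1]]) - (0)·det([[0, 0, 0], [0, x, 0], [-1, 1, x - 1]]) + (-1)·det([[0, x, 0], [0, 0, 0], [-1, 2, x - 1]]) - (0)·det([[0, x, 0], [0, 0, x], [-1, 2, 1]]).

Evaluating gives χ_A(x) = x^4 - x^3 = x^3(x - 1).

χ_A(x) = x^3(x - 1)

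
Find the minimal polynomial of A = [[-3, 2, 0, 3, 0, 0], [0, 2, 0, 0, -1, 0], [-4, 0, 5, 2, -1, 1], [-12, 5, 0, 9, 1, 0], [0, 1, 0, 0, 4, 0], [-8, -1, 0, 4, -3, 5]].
The characteristic polynomial factors as (x - 5)^2(x - 3)^4. The minimal polynomial is ∏(x - λ)^{k_λ} where k_λ is the size of the largest Jordan block at λ.

For λ = 3: rank(A - 3I) = 4, and the largest Jordan block has size 3 (the smallest k with rank((A - 3I)^k) = rank((A - 3I)^(k+1))).
For λ = 5: rank(A - 5I) = 5, and the largest Jordan block has size 2 (the smallest k with rank((A - 5I)^k) = rank((A - 5I)^(k+1))).

So m_A(x) = (x - 5)^2(x - 3)^3.

m_A(x) = (x - 5)^2(x - 3)^3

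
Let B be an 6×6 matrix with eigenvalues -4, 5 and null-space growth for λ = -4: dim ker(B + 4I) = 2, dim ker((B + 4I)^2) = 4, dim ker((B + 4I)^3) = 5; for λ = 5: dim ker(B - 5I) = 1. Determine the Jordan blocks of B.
λ = -4: successive nullity increments [2, 2, 1] count blocks of size ≥ k; block sizes are [3, 2].
λ = 5: successive nullity increments [1] count blocks of size ≥ k; block sizes are [1].

Jordan blocks: (-4, 3), (-4, 2), (5, 1)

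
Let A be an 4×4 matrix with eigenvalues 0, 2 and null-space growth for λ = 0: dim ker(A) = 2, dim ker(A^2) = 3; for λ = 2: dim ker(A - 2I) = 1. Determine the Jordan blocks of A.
Jordan blocks: (0, 2), (0, 1), (2, 1)

λ = 0: successive nullity increments [2, 1] count blocks of size ≥ k; block sizes are [2, 1].
λ = 2: successive nullity increments [1] count blocks of size ≥ k; block sizes are [1].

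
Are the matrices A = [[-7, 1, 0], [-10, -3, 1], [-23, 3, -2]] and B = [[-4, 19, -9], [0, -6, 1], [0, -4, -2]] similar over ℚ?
Two matrices over a field are similar if and only if they have the same invariant factors.

Both A and B have characteristic polynomial (x + 4)^3 and minimal polynomial (x + 4)^3. Computing further, both have invariant factors (x + 4)^3. Hence A and B are similar.

Yes.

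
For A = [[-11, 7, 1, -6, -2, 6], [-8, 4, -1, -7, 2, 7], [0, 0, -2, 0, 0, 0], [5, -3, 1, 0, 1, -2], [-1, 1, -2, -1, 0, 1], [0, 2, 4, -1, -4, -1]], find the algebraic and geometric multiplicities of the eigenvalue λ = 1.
algebraic multiplicity 2, geometric multiplicity 1

The characteristic polynomial is (x - 1)^2(x + 2)^2(x + 4)^2, so the factor x - 1 appears with exponent 2: the algebraic multiplicity is 2.

rank(A - I) = 5, so the eigenspace has dimension 6 - 5 = 1: the geometric multiplicity is 1.

Since 1 < 2, A is not diagonalizable.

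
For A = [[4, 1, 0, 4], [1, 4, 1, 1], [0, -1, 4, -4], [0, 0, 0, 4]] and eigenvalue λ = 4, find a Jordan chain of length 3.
We seek v_1 ∈ ker((A - 4I)^3) \ ker((A - 4I)^2), then set v_{i+1} = (A - 4I) v_i.

One such chain is v_1 = [[0, 0, 1, 0]]^T, v_2 = [[0, 1, 0, 0]]^T, v_3 = [[1, 0, -1, 0]]^T. Check: (A - 4I) v_3 = [[0, 0, 0, 0]]^T = 0.

v_1 = [[0, 0, 1, 0]]^T, v_2 = [[0, 1, 0, 0]]^T, v_3 = [[1, 0, -1, 0]]^T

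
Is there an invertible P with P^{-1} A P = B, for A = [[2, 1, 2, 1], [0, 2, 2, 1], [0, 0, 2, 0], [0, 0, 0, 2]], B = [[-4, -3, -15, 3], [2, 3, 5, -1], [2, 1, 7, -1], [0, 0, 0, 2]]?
Both have characteristic polynomial (x - 2)^4, but the minimal polynomial of A is (x - 2)^3 while the minimal polynomial of B is (x - 2)^2. The minimal polynomial is a similarity invariant, so A and B are not similar.

No.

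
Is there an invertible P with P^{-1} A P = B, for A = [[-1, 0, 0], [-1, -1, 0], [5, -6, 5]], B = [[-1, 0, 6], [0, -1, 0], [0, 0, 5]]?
Both have characteristic polynomial (x - 5)(x + 1)^2, but the minimal polynomial of A is (x - 5)(x + 1)^2 while the minimal polynomial of B is (x - 5)(x + 1). The minimal polynomial is a similarity invariant, so A and B are not similar.

No.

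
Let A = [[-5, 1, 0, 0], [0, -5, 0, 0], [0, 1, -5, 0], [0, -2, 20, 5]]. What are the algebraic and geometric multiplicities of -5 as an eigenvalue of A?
algebraic multiplicity 3, geometric multiplicity 2

The characteristic polynomial is (x - 5)(x + 5)^3, so the factor x + 5 appears with exponent 3: the algebraic multiplicity is 3.

rank(A + 5I) = 2, so the eigenspace has dimension 4 - 2 = 2: the geometric multiplicity is 2.

Since 2 < 3, A is not diagonalizable.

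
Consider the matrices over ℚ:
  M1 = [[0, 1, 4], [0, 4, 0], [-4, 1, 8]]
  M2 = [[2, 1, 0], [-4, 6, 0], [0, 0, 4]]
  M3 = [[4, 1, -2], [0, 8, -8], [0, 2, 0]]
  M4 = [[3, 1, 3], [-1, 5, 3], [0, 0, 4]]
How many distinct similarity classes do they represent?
1 class: {M1, M2, M3, M4}

Characteristic polynomials: χ_{M1} = (x - 4)^3, χ_{M2} = (x - 4)^3, χ_{M3} = (x - 4)^3, χ_{M4} = (x - 4)^3.

{M1, M2, M3, M4}: invariant factors x - 4, (x - 4)^2.

Matrices are similar if and only if their invariant-factor lists agree; the partition into similarity classes is {M1, M2, M3, M4}.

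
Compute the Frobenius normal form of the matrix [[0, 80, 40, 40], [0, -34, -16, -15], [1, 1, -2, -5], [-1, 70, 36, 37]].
R = [[0, 0, 0, 40], [1, 0, 0, -52], [0, 1, 0, 18], [0, 0, 1, 1]]

The invariant factors of A (the non-unit diagonal entries of the Smith normal form of xI - A over ℚ[x]) are (x - 2)^3(x + 5), each dividing the next. The characteristic polynomial is their product, (x - 2)^3(x + 5).

The rational canonical form is the block-diagonal matrix of companion matrices C(f_i):
R = [[0, 0, 0, 40], [1, 0, 0, -52], [0, 1, 0, 18], [0, 0, 1, 1]].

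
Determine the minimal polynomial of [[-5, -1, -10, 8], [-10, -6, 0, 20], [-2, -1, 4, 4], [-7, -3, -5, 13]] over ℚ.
m_A(x) = (x - 4)^2(x + 1)^2

The characteristic polynomial factors as (x - 4)^2(x + 1)^2. The minimal polynomial is ∏(x - λ)^{k_λ} where k_λ is the size of the largest Jordan block at λ.

For λ = -1: rank(A + I) = 3, and the largest Jordan block has size 2 (the smallest k with rank((A + I)^k) = rank((A + I)^(k+1))).
For λ = 4: rank(A - 4I) = 3, and the largest Jordan block has size 2 (the smallest k with rank((A - 4I)^k) = rank((A - 4I)^(k+1))).

So m_A(x) = (x - 4)^2(x + 1)^2.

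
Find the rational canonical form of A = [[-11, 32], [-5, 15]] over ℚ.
The invariant factors of A (the non-unit diagonal entries of the Smith normal form of xI - A over ℚ[x]) are (x - 5)(x + 1), each dividing the next. The characteristic polynomial is their product, (x - 5)(x + 1).

The rational canonical form is the block-diagonal matrix of companion matrices C(f_i):
R = [[0, 5], [1, 4]].

R = [[0, 5], [1, 4]]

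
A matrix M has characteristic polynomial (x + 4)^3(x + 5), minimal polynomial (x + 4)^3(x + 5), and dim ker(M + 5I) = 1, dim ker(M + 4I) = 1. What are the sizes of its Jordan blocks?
λ = -5: algebraic multiplicity 1 (exponent in χ_M), largest block size 1 (exponent in m_M), 1 block (geometric multiplicity). This forces block sizes [1].
λ = -4: algebraic multiplicity 3 (exponent in χ_M), largest block size 3 (exponent in m_M), 1 block (geometric multiplicity). This forces block sizes [3].

Jordan blocks: (-5, 1), (-4, 3)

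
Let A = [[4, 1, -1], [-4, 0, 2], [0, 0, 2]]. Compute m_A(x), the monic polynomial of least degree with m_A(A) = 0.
The characteristic polynomial factors as (x - 2)^3. The minimal polynomial is ∏(x - λ)^{k_λ} where k_λ is the size of the largest Jordan block at λ.

For λ = 2: rank(A - 2I) = 1, and the largest Jordan block has size 2 (the smallest k with rank((A - 2I)^k) = rank((A - 2I)^(k+1))).

So m_A(x) = (x - 2)^2.

m_A(x) = (x - 2)^2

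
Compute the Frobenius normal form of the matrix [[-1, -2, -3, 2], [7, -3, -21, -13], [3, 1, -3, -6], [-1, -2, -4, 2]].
The invariant factors of A (the non-unit diagonal entries of the Smith normal form of xI - A over ℚ[x]) are (x + 5)(x^3 - 3x - 1), each dividing the next. The characteristic polynomial is their product, (x + 5)(x^3 - 3x - 1).

The rational canonical form is the block-diagonal matrix of companion matrices C(f_i):
R = [[0, 0, 0, 5], [1, 0, 0, 16], [0, 1, 0, 3], [0, 0, 1, -5]].

Note the characteristic polynomial does not split into linear factors over ℚ, so A has no Jordan form over ℚ; the rational canonical form exists over any field.

R = [[0, 0, 0, 5], [1, 0, 0, 16], [0, 1, 0, 3], [0, 0, 1, -5]]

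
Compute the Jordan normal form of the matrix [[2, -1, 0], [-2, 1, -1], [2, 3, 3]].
J = [[2, 1, 0], [0, 2, 1], [0, 0, 2]]

The characteristic polynomial is det(xI - A) = (x - 2)^3, so the eigenvalues are 2 (algebraic multiplicity 3).

For λ = 2: rank(A - 2I) = 2, rank((A - 2I)^2) = 1, rank((A - 2I)^3) = 0. The eigenspace has dimension 3 - 2 = 1, so there is 1 Jordan block; the rank sequence gives block sizes [3].

Assembling the blocks gives the Jordan form J above.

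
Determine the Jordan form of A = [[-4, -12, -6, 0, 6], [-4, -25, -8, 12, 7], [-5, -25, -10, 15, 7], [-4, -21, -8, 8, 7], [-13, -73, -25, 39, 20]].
The characteristic polynomial is det(xI - A) = (x + 1)^3(x + 4)^2, so the eigenvalues are -4 (algebraic multiplicity 2), -1 (algebraic multiplicity 3).

For λ = -4: rank(A + 4I) = 3. The eigenspace has dimension 5 - 3 = 2, so there are 2 Jordan blocks; the rank sequence gives block sizes [1, 1].

For λ = -1: rank(A + I) = 4, rank((A + I)^2) = 3, rank((A + I)^3) = 2. The eigenspace has dimension 5 - 4 = 1, so there is 1 Jordan block; the rank sequence gives block sizes [3].

Assembling the blocks gives the Jordan form J above.

J = [[-4, 0, 0, 0, 0], [0, -4, 0, 0, 0], [0, 0, -1, 1, 0], [0, 0, 0, -1, 1], [0, 0, 0, 0, -1]]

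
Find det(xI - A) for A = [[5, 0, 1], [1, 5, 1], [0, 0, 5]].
xI - A = [[x - 5, 0, -1], [-1, x - 5, -1], [0, 0, x - 5]].

Expanding det(xI - A) along the first row:
det(xI - A) = + (x - 5)·det([[x - 5, -1], [0, x - 5]]) - (0)·det([[-1, -1], [0, x - 5]]) + (-1)·det([[-1, x - 5], [0, 0]]).

Evaluating gives χ_A(x) = x^3 - 15x^2 + 75x - 125 = (x - 5)^3.

χ_A(x) = (x - 5)^3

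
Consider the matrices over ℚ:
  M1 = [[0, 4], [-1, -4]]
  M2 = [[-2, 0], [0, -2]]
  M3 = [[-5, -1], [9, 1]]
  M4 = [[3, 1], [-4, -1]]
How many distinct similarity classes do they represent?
3 classes: {M1, M3}, {M2}, {M4}

Characteristic polynomials: χ_{M1} = (x + 2)^2, χ_{M2} = (x + 2)^2, χ_{M3} = (x + 2)^2, χ_{M4} = (x - 1)^2.

{M1, M3}: invariant factors (x + 2)^2.

{M2}: invariant factors x + 2, x + 2.

{M4}: invariant factors (x - 1)^2.

Matrices are similar if and only if their invariant-factor lists agree; the partition into similarity classes is {M1, M3}, {M2}, {M4}.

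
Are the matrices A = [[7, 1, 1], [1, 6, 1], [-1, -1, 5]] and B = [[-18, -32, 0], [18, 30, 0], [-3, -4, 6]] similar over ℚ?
Both have characteristic polynomial (x - 6)^3, but the minimal polynomial of A is (x - 6)^3 while the minimal polynomial of B is (x - 6)^2. The minimal polynomial is a similarity invariant, so A and B are not similar.

No.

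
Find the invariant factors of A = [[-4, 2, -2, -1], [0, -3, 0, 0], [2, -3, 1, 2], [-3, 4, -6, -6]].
(x + 3)^2, (x + 3)^2

The Jordan structure of A has elementary divisors (x + 3)^2, (x + 3)^2. Arranging the block sizes at each eigenvalue in decreasing order and taking row products gives the invariant factors.

Invariant factors (smallest first, each dividing the next): (x + 3)^2, (x + 3)^2.

Check: the last factor (x + 3)^2 is the minimal polynomial, and the product (x + 3)^4 is the characteristic polynomial.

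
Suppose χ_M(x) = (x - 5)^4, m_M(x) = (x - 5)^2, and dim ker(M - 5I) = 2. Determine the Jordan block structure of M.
λ = 5: algebraic multiplicity 4 (exponent in χ_M), largest block size 2 (exponent in m_M), 2 blocks (geometric multiplicity). These force block sizes [2, 2].

Jordan blocks: (5, 2), (5, 2)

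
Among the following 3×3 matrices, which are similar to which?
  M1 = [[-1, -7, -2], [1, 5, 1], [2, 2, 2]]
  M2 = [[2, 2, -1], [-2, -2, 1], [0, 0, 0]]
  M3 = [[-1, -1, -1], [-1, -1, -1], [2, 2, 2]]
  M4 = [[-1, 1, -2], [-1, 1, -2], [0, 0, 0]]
2 classes: {M1}, {M2, M3, M4}

Characteristic polynomials: χ_{M1} = (x - 2)^3, χ_{M2} = x^3, χ_{M3} = x^3, χ_{M4} = x^3.

{M1}: invariant factors (x - 2)^3.

{M2, M3, M4}: invariant factors x, x^2.

Matrices are similar if and only if their invariant-factor lists agree; the partition into similarity classes is {M1}, {M2, M3, M4}.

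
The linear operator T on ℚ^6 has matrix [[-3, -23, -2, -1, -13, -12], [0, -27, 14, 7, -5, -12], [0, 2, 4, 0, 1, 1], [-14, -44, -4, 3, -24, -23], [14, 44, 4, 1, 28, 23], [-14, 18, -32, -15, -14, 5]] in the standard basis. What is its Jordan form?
The characteristic polynomial is det(xI - A) = (x - 4)^4(x + 3)^2, so the eigenvalues are -3 (algebraic multiplicity 2), 4 (algebraic multiplicity 4).

For λ = -3: rank(A + 3I) = 5, rank((A + 3I)^2) = 4. The eigenspace has dimension 6 - 5 = 1, so there is 1 Jordan block; the rank sequence gives block sizes [2].

For λ = 4: rank(A - 4I) = 4, rank((A - 4I)^2) = 2. The eigenspace has dimension 6 - 4 = 2, so there are 2 Jordan blocks; the rank sequence gives block sizes [2, 2].

Assembling the blocks gives the Jordan form J above.

J = [[-3, 1, 0, 0, 0, 0], [0, -3, 0, 0, 0, 0], [0, 0, 4, 1, 0, 0], [0, 0, 0, 4, 0, 0], [0, 0, 0, 0, 4, 1], [0, 0, 0, 0, 0, 4]]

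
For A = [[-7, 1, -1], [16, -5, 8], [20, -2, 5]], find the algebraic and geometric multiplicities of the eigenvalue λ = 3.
algebraic multiplicity 1, geometric multiplicity 1

The characteristic polynomial is (x - 3)(x + 5)^2, so the factor x - 3 appears with exponent 1: the algebraic multiplicity is 1.

rank(A - 3I) = 2, so the eigenspace has dimension 3 - 2 = 1: the geometric multiplicity is 1.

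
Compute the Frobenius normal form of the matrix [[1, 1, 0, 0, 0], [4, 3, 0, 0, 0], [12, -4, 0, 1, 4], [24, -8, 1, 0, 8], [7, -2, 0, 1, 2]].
R = [[0, 1, 0, 0, 0], [1, 4, 0, 0, 0], [0, 0, 0, 0, 2], [0, 0, 1, 0, 9], [0, 0, 0, 1, 2]]

The invariant factors of A (the non-unit diagonal entries of the Smith normal form of xI - A over ℚ[x]) are x^2 - 4x - 1, (x + 2)(x^2 - 4x - 1), each dividing the next. The characteristic polynomial is their product, (x + 2)(x^2 - 4x - 1)^2.

The rational canonical form is the block-diagonal matrix of companion matrices C(f_i):
R = [[0, 1, 0, 0, 0], [1, 4, 0, 0, 0], [0, 0, 0, 0, 2], [0, 0, 1, 0, 9], [0, 0, 0, 1, 2]].

Note the characteristic polynomial does not split into linear factors over ℚ, so A has no Jordan form over ℚ; the rational canonical form exists over any field.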